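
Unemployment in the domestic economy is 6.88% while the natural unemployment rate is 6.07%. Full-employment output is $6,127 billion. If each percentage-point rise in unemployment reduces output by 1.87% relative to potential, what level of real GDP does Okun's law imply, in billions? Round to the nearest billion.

Unemployment gap = 6.88 - 6.07 = 0.81 points, so the output gap is -1.87 × 0.81 = -1.5147%.
Actual GDP = 6127 × (1 - 1.5147/100) = 6127 × 0.984853 ≈ 6034 billion.

$6,034 billion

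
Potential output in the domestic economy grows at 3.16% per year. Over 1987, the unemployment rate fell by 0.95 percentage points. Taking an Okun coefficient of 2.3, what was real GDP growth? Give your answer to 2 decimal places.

5.35%

Growth-rate Okun's law: g_Y = g_Y* - β × Δu.
g_Y = 3.16 - 2.3 × (-0.95) = 3.16 + 2.185 = 5.345%, i.e. 5.35% to 2 d.p.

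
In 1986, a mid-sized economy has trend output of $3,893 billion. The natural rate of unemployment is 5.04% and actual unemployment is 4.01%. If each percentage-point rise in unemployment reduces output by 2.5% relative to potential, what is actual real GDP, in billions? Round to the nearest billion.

Unemployment gap = 4.01 - 5.04 = -1.03 points, so the output gap is -2.5 × (-1.03) = 2.575%.
Actual GDP = 3893 × (1 + 2.575/100) = 3893 × 1.02575 ≈ 3993 billion.

$3,993 billion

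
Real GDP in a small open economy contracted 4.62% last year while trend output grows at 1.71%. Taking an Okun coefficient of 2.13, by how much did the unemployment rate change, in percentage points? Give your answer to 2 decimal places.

2.97 percentage points

Growth-rate Okun's law: g_Y = g_Y* - β × Δu, so Δu = (g_Y* - g_Y)/β.
Δu = (1.71 + 4.62)/2.13 = 6.33/2.13 = 2.97 percentage points.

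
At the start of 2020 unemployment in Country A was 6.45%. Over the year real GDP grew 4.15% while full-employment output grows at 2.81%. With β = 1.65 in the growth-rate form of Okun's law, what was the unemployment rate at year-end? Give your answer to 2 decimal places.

Growth-rate Okun's law: g_Y = g_Y* - β × Δu, so Δu = (g_Y* - g_Y)/β.
Δu = (2.81 - 4.15)/1.65 = -1.34/1.65 = -0.81 percentage points.
Year-end unemployment = 6.45 - 0.81 = 5.64%.

5.64%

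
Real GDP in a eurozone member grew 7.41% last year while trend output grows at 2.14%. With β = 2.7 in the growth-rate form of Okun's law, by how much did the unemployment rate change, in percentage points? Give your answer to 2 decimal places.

Growth-rate Okun's law: g_Y = g_Y* - β × Δu, so Δu = (g_Y* - g_Y)/β.
Δu = (2.14 - 7.41)/2.7 = -5.27/2.7 = -1.95 percentage points.

-1.95 percentage points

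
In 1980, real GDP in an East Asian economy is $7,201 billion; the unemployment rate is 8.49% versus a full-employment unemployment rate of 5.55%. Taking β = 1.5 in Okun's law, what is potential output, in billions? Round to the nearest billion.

$7,533 billion

Unemployment gap = 8.49 - 5.55 = 2.94 points, so output gap = -1.5 × 2.94 = -4.41%.
Since Y = Y* × (1 + gap/100), Y* = 7201/0.9559 ≈ 7533 billion.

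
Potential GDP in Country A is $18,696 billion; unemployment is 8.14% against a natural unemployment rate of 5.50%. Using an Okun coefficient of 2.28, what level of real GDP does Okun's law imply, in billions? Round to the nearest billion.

$17,571 billion

Unemployment gap = 8.14 - 5.5 = 2.64 points, so the output gap is -2.28 × 2.64 = -6.0192%.
Actual GDP = 18696 × (1 - 6.0192/100) = 18696 × 0.939808 ≈ 17571 billion.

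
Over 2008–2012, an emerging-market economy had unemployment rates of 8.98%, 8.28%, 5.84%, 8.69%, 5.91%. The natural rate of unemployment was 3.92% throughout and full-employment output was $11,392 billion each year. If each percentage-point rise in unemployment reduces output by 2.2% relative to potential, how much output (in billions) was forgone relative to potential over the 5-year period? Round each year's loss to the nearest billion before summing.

$4,536 billion

Year 2008: gap = -2.2 × (8.98 - 3.92) = -11.132%, loss ≈ 11392 × 11.132/100 ≈ 1268.
Year 2009: gap = -2.2 × (8.28 - 3.92) = -9.592%, loss ≈ 11392 × 9.592/100 ≈ 1093.
Year 2010: gap = -2.2 × (5.84 - 3.92) = -4.224%, loss ≈ 11392 × 4.224/100 ≈ 481.
Year 2011: gap = -2.2 × (8.69 - 3.92) = -10.494%, loss ≈ 11392 × 10.494/100 ≈ 1195.
Year 2012: gap = -2.2 × (5.91 - 3.92) = -4.378%, loss ≈ 11392 × 4.378/100 ≈ 499.
Total lost output = 1268 + 1093 + 481 + 1195 + 499 = 4536 billion.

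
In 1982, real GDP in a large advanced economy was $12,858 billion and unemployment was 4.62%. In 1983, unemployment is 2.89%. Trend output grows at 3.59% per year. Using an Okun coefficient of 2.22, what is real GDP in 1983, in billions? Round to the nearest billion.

Δu = 2.89 - 4.62 = -1.73 points.
Okun's law (growth form): g_Y = g_Y* - β × Δu = 3.59 - 2.22 × (-1.73) = 3.59 + 3.8406 = 7.4306%.
Real GDP in the next year = 12858 × (1 + 7.4306/100) = 12858 × 1.074306 ≈ 13813 billion.

$13,813 billion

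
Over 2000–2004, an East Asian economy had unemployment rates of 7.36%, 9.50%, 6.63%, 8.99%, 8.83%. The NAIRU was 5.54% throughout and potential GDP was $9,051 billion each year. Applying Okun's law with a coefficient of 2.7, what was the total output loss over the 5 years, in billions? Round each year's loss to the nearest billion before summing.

Year 2000: gap = -2.7 × (7.36 - 5.54) = -4.914%, loss ≈ 9051 × 4.914/100 ≈ 445.
Year 2001: gap = -2.7 × (9.5 - 5.54) = -10.692%, loss ≈ 9051 × 10.692/100 ≈ 968.
Year 2002: gap = -2.7 × (6.63 - 5.54) = -2.943%, loss ≈ 9051 × 2.943/100 ≈ 266.
Year 2003: gap = -2.7 × (8.99 - 5.54) = -9.315%, loss ≈ 9051 × 9.315/100 ≈ 843.
Year 2004: gap = -2.7 × (8.83 - 5.54) = -8.883%, loss ≈ 9051 × 8.883/100 ≈ 804.
Total lost output = 445 + 968 + 266 + 843 + 804 = 3326 billion.

$3,326 billion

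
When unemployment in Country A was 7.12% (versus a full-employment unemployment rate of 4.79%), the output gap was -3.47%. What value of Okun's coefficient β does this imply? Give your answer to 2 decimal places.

β ≈ 1.49

Okun's law: output gap = -β × (u - u*).
-3.47 = -β × (7.12 - 4.79) = -β × 2.33, so β = 3.47/2.33 = 1.49.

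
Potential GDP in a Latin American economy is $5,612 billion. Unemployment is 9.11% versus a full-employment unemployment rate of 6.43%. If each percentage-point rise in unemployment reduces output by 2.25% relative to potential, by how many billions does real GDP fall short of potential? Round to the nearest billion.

Output gap = -2.25 × (9.11 - 6.43) = -2.25 × 2.68 = -6.03%.
Actual GDP ≈ 5612 × 0.9397 ≈ 5274 billion, so the shortfall is 5612 - 5274 = 338 billion.

$338 billion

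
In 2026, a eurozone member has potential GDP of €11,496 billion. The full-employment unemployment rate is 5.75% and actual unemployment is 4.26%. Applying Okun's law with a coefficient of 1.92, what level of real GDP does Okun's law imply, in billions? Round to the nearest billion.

Unemployment gap = 4.26 - 5.75 = -1.49 points, so the output gap is -1.92 × (-1.49) = 2.8608%.
Actual GDP = 11496 × (1 + 2.8608/100) = 11496 × 1.028608 ≈ 11825 billion.

€11,825 billion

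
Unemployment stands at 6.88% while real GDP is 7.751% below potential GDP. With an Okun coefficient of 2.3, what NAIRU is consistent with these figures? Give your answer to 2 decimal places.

From Okun's law, u - u* = -(output gap)/β = -(-7.751)/2.3 = 3.37 points.
So u* = 6.88 - 3.37 = 3.51%.

3.51%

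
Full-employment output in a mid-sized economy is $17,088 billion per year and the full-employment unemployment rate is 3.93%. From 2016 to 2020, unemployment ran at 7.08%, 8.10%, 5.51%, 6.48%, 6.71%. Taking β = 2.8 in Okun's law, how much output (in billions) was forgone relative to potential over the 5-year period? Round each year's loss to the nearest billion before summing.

Year 2016: gap = -2.8 × (7.08 - 3.93) = -8.82%, loss ≈ 17088 × 8.82/100 ≈ 1507.
Year 2017: gap = -2.8 × (8.1 - 3.93) = -11.676%, loss ≈ 17088 × 11.676/100 ≈ 1995.
Year 2018: gap = -2.8 × (5.51 - 3.93) = -4.424%, loss ≈ 17088 × 4.424/100 ≈ 756.
Year 2019: gap = -2.8 × (6.48 - 3.93) = -7.14%, loss ≈ 17088 × 7.14/100 ≈ 1220.
Year 2020: gap = -2.8 × (6.71 - 3.93) = -7.784%, loss ≈ 17088 × 7.784/100 ≈ 1330.
Total lost output = 1507 + 1995 + 756 + 1220 + 1330 = 6808 billion.

$6,808 billion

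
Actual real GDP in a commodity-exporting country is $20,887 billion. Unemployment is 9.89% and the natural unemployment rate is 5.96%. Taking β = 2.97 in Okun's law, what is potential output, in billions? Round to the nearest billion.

$23,647 billion

Unemployment gap = 9.89 - 5.96 = 3.93 points, so output gap = -2.97 × 3.93 = -11.6721%.
Since Y = Y* × (1 + gap/100), Y* = 20887/0.883279 ≈ 23647 billion.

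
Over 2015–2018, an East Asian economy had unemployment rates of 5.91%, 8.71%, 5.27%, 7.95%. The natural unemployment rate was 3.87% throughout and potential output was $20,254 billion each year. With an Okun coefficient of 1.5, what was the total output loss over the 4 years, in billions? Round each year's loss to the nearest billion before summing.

$3,755 billion

Year 2015: gap = -1.5 × (5.91 - 3.87) = -3.06%, loss ≈ 20254 × 3.06/100 ≈ 620.
Year 2016: gap = -1.5 × (8.71 - 3.87) = -7.26%, loss ≈ 20254 × 7.26/100 ≈ 1470.
Year 2017: gap = -1.5 × (5.27 - 3.87) = -2.1%, loss ≈ 20254 × 2.1/100 ≈ 425.
Year 2018: gap = -1.5 × (7.95 - 3.87) = -6.12%, loss ≈ 20254 × 6.12/100 ≈ 1240.
Total lost output = 620 + 1470 + 425 + 1240 = 3755 billion.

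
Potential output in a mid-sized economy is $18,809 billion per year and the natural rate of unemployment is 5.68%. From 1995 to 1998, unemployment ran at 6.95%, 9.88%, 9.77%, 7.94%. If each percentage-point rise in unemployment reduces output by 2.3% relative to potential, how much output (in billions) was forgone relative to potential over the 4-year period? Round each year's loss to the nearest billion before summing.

$5,113 billion

Year 1995: gap = -2.3 × (6.95 - 5.68) = -2.921%, loss ≈ 18809 × 2.921/100 ≈ 549.
Year 1996: gap = -2.3 × (9.88 - 5.68) = -9.66%, loss ≈ 18809 × 9.66/100 ≈ 1817.
Year 1997: gap = -2.3 × (9.77 - 5.68) = -9.407%, loss ≈ 18809 × 9.407/100 ≈ 1769.
Year 1998: gap = -2.3 × (7.94 - 5.68) = -5.198%, loss ≈ 18809 × 5.198/100 ≈ 978.
Total lost output = 549 + 1817 + 1769 + 978 = 5113 billion.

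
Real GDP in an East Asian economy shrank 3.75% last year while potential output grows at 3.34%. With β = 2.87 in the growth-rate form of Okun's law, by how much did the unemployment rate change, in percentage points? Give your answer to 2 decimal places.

Growth-rate Okun's law: g_Y = g_Y* - β × Δu, so Δu = (g_Y* - g_Y)/β.
Δu = (3.34 + 3.75)/2.87 = 7.09/2.87 = 2.47 percentage points.

2.47 percentage points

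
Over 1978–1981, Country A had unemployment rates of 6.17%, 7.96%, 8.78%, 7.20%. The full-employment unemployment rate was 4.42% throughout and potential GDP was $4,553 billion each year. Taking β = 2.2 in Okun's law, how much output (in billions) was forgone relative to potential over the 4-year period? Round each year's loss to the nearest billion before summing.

$1,245 billion

Year 1978: gap = -2.2 × (6.17 - 4.42) = -3.85%, loss ≈ 4553 × 3.85/100 ≈ 175.
Year 1979: gap = -2.2 × (7.96 - 4.42) = -7.788%, loss ≈ 4553 × 7.788/100 ≈ 355.
Year 1980: gap = -2.2 × (8.78 - 4.42) = -9.592%, loss ≈ 4553 × 9.592/100 ≈ 437.
Year 1981: gap = -2.2 × (7.2 - 4.42) = -6.116%, loss ≈ 4553 × 6.116/100 ≈ 278.
Total lost output = 175 + 355 + 437 + 278 = 1245 billion.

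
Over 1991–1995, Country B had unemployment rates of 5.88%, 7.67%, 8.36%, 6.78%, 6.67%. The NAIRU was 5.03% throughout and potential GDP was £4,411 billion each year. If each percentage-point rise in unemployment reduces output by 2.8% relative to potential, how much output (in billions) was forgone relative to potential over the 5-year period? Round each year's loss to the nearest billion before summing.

Year 1991: gap = -2.8 × (5.88 - 5.03) = -2.38%, loss ≈ 4411 × 2.38/100 ≈ 105.
Year 1992: gap = -2.8 × (7.67 - 5.03) = -7.392%, loss ≈ 4411 × 7.392/100 ≈ 326.
Year 1993: gap = -2.8 × (8.36 - 5.03) = -9.324%, loss ≈ 4411 × 9.324/100 ≈ 411.
Year 1994: gap = -2.8 × (6.78 - 5.03) = -4.9%, loss ≈ 4411 × 4.9/100 ≈ 216.
Year 1995: gap = -2.8 × (6.67 - 5.03) = -4.592%, loss ≈ 4411 × 4.592/100 ≈ 203.
Total lost output = 105 + 326 + 411 + 216 + 203 = 1261 billion.

£1,261 billion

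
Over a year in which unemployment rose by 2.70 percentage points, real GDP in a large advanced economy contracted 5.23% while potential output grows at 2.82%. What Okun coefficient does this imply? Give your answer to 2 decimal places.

β ≈ 2.98

Growth form: g_Y = g_Y* - β × Δu, so β = (g_Y* - g_Y)/Δu.
β = (2.82 + 5.23)/2.70 = 8.05/2.70 = 2.98.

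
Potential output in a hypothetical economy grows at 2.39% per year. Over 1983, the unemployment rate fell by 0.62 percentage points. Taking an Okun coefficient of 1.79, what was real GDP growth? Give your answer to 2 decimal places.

3.50%

Growth-rate Okun's law: g_Y = g_Y* - β × Δu.
g_Y = 2.39 - 1.79 × (-0.62) = 2.39 + 1.1098 = 3.4998%, i.e. 3.50% to 2 d.p.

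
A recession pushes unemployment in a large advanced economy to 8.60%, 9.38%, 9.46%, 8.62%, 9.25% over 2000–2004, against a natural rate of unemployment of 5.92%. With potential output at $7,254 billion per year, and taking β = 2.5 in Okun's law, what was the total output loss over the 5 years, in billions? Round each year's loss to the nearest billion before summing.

$2,849 billion

Year 2000: gap = -2.5 × (8.6 - 5.92) = -6.7%, loss ≈ 7254 × 6.7/100 ≈ 486.
Year 2001: gap = -2.5 × (9.38 - 5.92) = -8.65%, loss ≈ 7254 × 8.65/100 ≈ 627.
Year 2002: gap = -2.5 × (9.46 - 5.92) = -8.85%, loss ≈ 7254 × 8.85/100 ≈ 642.
Year 2003: gap = -2.5 × (8.62 - 5.92) = -6.75%, loss ≈ 7254 × 6.75/100 ≈ 490.
Year 2004: gap = -2.5 × (9.25 - 5.92) = -8.325%, loss ≈ 7254 × 8.325/100 ≈ 604.
Total lost output = 486 + 627 + 642 + 490 + 604 = 2849 billion.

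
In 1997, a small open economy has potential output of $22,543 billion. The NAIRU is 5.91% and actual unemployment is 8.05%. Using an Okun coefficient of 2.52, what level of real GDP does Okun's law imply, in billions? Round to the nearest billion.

$21,327 billion

Unemployment gap = 8.05 - 5.91 = 2.14 points, so the output gap is -2.52 × 2.14 = -5.3928%.
Actual GDP = 22543 × (1 - 5.3928/100) = 22543 × 0.946072 ≈ 21327 billion.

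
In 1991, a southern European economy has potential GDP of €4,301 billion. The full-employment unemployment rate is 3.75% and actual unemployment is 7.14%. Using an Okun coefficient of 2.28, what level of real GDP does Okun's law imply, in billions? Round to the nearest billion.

€3,969 billion

Unemployment gap = 7.14 - 3.75 = 3.39 points, so the output gap is -2.28 × 3.39 = -7.7292%.
Actual GDP = 4301 × (1 - 7.7292/100) = 4301 × 0.922708 ≈ 3969 billion.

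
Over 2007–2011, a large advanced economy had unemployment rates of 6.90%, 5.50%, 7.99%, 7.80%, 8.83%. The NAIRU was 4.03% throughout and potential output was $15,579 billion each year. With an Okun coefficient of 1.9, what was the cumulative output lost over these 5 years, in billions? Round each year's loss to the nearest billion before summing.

$4,994 billion

Year 2007: gap = -1.9 × (6.9 - 4.03) = -5.453%, loss ≈ 15579 × 5.453/100 ≈ 850.
Year 2008: gap = -1.9 × (5.5 - 4.03) = -2.793%, loss ≈ 15579 × 2.793/100 ≈ 435.
Year 2009: gap = -1.9 × (7.99 - 4.03) = -7.524%, loss ≈ 15579 × 7.524/100 ≈ 1172.
Year 2010: gap = -1.9 × (7.8 - 4.03) = -7.163%, loss ≈ 15579 × 7.163/100 ≈ 1116.
Year 2011: gap = -1.9 × (8.83 - 4.03) = -9.12%, loss ≈ 15579 × 9.12/100 ≈ 1421.
Total lost output = 850 + 435 + 1172 + 1116 + 1421 = 4994 billion.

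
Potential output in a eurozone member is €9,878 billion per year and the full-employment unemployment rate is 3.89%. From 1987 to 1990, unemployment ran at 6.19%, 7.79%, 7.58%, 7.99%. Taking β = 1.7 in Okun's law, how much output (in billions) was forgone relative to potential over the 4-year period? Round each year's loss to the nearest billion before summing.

€2,349 billion

Year 1987: gap = -1.7 × (6.19 - 3.89) = -3.91%, loss ≈ 9878 × 3.91/100 ≈ 386.
Year 1988: gap = -1.7 × (7.79 - 3.89) = -6.63%, loss ≈ 9878 × 6.63/100 ≈ 655.
Year 1989: gap = -1.7 × (7.58 - 3.89) = -6.273%, loss ≈ 9878 × 6.273/100 ≈ 620.
Year 1990: gap = -1.7 × (7.99 - 3.89) = -6.97%, loss ≈ 9878 × 6.97/100 ≈ 688.
Total lost output = 386 + 655 + 620 + 688 = 2349 billion.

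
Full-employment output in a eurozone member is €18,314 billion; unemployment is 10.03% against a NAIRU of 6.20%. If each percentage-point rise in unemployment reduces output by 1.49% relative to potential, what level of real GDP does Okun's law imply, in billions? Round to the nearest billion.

Unemployment gap = 10.03 - 6.2 = 3.83 points, so the output gap is -1.49 × 3.83 = -5.7067%.
Actual GDP = 18314 × (1 - 5.7067/100) = 18314 × 0.942933 ≈ 17269 billion.

€17,269 billion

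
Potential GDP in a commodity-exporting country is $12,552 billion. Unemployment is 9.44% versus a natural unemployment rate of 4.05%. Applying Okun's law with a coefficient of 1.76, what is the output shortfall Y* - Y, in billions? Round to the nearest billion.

$1,191 billion

Output gap = -1.76 × (9.44 - 4.05) = -1.76 × 5.39 = -9.4864%.
Actual GDP ≈ 12552 × 0.905136 ≈ 11361 billion, so the shortfall is 12552 - 11361 = 1191 billion.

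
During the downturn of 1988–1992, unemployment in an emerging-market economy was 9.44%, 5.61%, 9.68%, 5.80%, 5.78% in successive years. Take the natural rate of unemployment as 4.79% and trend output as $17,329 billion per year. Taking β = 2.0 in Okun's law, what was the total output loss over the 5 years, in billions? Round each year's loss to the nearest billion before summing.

Year 1988: gap = -2.0 × (9.44 - 4.79) = -9.3%, loss ≈ 17329 × 9.3/100 ≈ 1612.
Year 1989: gap = -2.0 × (5.61 - 4.79) = -1.64%, loss ≈ 17329 × 1.64/100 ≈ 284.
Year 1990: gap = -2.0 × (9.68 - 4.79) = -9.78%, loss ≈ 17329 × 9.78/100 ≈ 1695.
Year 1991: gap = -2.0 × (5.8 - 4.79) = -2.02%, loss ≈ 17329 × 2.02/100 ≈ 350.
Year 1992: gap = -2.0 × (5.78 - 4.79) = -1.98%, loss ≈ 17329 × 1.98/100 ≈ 343.
Total lost output = 1612 + 284 + 1695 + 350 + 343 = 4284 billion.

$4,284 billion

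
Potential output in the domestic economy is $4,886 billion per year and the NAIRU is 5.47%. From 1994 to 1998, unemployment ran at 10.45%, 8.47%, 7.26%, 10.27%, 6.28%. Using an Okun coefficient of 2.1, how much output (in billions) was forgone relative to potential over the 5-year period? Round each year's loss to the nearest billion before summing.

Year 1994: gap = -2.1 × (10.45 - 5.47) = -10.458%, loss ≈ 4886 × 10.458/100 ≈ 511.
Year 1995: gap = -2.1 × (8.47 - 5.47) = -6.3%, loss ≈ 4886 × 6.3/100 ≈ 308.
Year 1996: gap = -2.1 × (7.26 - 5.47) = -3.759%, loss ≈ 4886 × 3.759/100 ≈ 184.
Year 1997: gap = -2.1 × (10.27 - 5.47) = -10.08%, loss ≈ 4886 × 10.08/100 ≈ 493.
Year 1998: gap = -2.1 × (6.28 - 5.47) = -1.701%, loss ≈ 4886 × 1.701/100 ≈ 83.
Total lost output = 511 + 308 + 184 + 493 + 83 = 1579 billion.

$1,579 billion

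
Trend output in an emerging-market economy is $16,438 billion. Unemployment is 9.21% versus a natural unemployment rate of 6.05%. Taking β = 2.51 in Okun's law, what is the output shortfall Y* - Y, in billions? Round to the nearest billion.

Output gap = -2.51 × (9.21 - 6.05) = -2.51 × 3.16 = -7.9316%.
Actual GDP ≈ 16438 × 0.920684 ≈ 15134 billion, so the shortfall is 16438 - 15134 = 1304 billion.

$1,304 billion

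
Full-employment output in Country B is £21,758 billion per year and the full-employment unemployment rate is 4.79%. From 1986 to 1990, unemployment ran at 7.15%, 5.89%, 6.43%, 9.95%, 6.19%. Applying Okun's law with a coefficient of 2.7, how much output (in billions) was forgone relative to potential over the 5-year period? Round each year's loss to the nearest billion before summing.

£6,848 billion

Year 1986: gap = -2.7 × (7.15 - 4.79) = -6.372%, loss ≈ 21758 × 6.372/100 ≈ 1386.
Year 1987: gap = -2.7 × (5.89 - 4.79) = -2.97%, loss ≈ 21758 × 2.97/100 ≈ 646.
Year 1988: gap = -2.7 × (6.43 - 4.79) = -4.428%, loss ≈ 21758 × 4.428/100 ≈ 963.
Year 1989: gap = -2.7 × (9.95 - 4.79) = -13.932%, loss ≈ 21758 × 13.932/100 ≈ 3031.
Year 1990: gap = -2.7 × (6.19 - 4.79) = -3.78%, loss ≈ 21758 × 3.78/100 ≈ 822.
Total lost output = 1386 + 646 + 963 + 3031 + 822 = 6848 billion.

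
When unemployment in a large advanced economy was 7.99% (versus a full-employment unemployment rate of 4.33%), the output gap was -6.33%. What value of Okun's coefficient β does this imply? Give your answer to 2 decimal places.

β ≈ 1.73

Okun's law: output gap = -β × (u - u*).
-6.33 = -β × (7.99 - 4.33) = -β × 3.66, so β = 6.33/3.66 = 1.73.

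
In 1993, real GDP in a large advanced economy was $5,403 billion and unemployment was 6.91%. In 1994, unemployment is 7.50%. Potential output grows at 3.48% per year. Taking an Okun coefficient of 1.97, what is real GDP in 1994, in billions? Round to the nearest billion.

$5,528 billion

Δu = 7.5 - 6.91 = 0.59 points.
Okun's law (growth form): g_Y = g_Y* - β × Δu = 3.48 - 1.97 × (0.59) = 3.48 - 1.1623 = 2.3177%.
Real GDP in the next year = 5403 × (1 + 2.3177/100) = 5403 × 1.023177 ≈ 5528 billion.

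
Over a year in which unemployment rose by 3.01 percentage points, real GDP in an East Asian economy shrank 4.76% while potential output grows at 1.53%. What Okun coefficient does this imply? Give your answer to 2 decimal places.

Growth form: g_Y = g_Y* - β × Δu, so β = (g_Y* - g_Y)/Δu.
β = (1.53 + 4.76)/3.01 = 6.29/3.01 = 2.09.

β ≈ 2.09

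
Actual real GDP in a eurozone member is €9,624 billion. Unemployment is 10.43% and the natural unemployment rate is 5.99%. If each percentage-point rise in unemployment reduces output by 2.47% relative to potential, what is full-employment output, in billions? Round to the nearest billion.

Unemployment gap = 10.43 - 5.99 = 4.44 points, so output gap = -2.47 × 4.44 = -10.9668%.
Since Y = Y* × (1 + gap/100), Y* = 9624/0.890332 ≈ 10809 billion.

€10,809 billion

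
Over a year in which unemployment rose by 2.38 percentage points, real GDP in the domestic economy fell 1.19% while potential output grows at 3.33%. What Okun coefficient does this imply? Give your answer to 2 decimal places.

β ≈ 1.90

Growth form: g_Y = g_Y* - β × Δu, so β = (g_Y* - g_Y)/Δu.
β = (3.33 + 1.19)/2.38 = 4.52/2.38 = 1.90.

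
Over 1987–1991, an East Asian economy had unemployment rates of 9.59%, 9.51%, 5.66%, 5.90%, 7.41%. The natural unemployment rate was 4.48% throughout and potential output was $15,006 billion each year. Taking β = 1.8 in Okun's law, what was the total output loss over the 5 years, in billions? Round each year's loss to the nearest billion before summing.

Year 1987: gap = -1.8 × (9.59 - 4.48) = -9.198%, loss ≈ 15006 × 9.198/100 ≈ 1380.
Year 1988: gap = -1.8 × (9.51 - 4.48) = -9.054%, loss ≈ 15006 × 9.054/100 ≈ 1359.
Year 1989: gap = -1.8 × (5.66 - 4.48) = -2.124%, loss ≈ 15006 × 2.124/100 ≈ 319.
Year 1990: gap = -1.8 × (5.9 - 4.48) = -2.556%, loss ≈ 15006 × 2.556/100 ≈ 384.
Year 1991: gap = -1.8 × (7.41 - 4.48) = -5.274%, loss ≈ 15006 × 5.274/100 ≈ 791.
Total lost output = 1380 + 1359 + 319 + 384 + 791 = 4233 billion.

$4,233 billion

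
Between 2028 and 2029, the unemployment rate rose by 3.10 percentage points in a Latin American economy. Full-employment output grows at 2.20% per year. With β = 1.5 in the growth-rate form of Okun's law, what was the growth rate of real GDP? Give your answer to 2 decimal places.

Growth-rate Okun's law: g_Y = g_Y* - β × Δu.
g_Y = 2.20 - 1.5 × (3.10) = 2.2 - 4.65 = -2.45%, i.e. -2.45% to 2 d.p.

-2.45%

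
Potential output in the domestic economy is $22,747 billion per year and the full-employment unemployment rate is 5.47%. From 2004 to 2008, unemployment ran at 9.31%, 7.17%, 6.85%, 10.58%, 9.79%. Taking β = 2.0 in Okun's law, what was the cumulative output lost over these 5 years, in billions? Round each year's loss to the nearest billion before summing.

$7,438 billion

Year 2004: gap = -2.0 × (9.31 - 5.47) = -7.68%, loss ≈ 22747 × 7.68/100 ≈ 1747.
Year 2005: gap = -2.0 × (7.17 - 5.47) = -3.4%, loss ≈ 22747 × 3.4/100 ≈ 773.
Year 2006: gap = -2.0 × (6.85 - 5.47) = -2.76%, loss ≈ 22747 × 2.76/100 ≈ 628.
Year 2007: gap = -2.0 × (10.58 - 5.47) = -10.22%, loss ≈ 22747 × 10.22/100 ≈ 2325.
Year 2008: gap = -2.0 × (9.79 - 5.47) = -8.64%, loss ≈ 22747 × 8.64/100 ≈ 1965.
Total lost output = 1747 + 773 + 628 + 2325 + 1965 = 7438 billion.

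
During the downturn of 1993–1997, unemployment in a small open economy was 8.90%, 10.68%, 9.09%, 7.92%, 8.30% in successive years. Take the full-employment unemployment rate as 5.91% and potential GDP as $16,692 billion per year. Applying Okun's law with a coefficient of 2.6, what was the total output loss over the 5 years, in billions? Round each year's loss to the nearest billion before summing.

$6,657 billion

Year 1993: gap = -2.6 × (8.9 - 5.91) = -7.774%, loss ≈ 16692 × 7.774/100 ≈ 1298.
Year 1994: gap = -2.6 × (10.68 - 5.91) = -12.402%, loss ≈ 16692 × 12.402/100 ≈ 2070.
Year 1995: gap = -2.6 × (9.09 - 5.91) = -8.268%, loss ≈ 16692 × 8.268/100 ≈ 1380.
Year 1996: gap = -2.6 × (7.92 - 5.91) = -5.226%, loss ≈ 16692 × 5.226/100 ≈ 872.
Year 1997: gap = -2.6 × (8.3 - 5.91) = -6.214%, loss ≈ 16692 × 6.214/100 ≈ 1037.
Total lost output = 1298 + 2070 + 1380 + 872 + 1037 = 6657 billion.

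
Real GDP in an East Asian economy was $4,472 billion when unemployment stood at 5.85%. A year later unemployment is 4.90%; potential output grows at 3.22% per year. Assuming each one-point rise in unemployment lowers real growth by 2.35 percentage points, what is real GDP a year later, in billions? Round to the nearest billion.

$4,716 billion

Δu = 4.9 - 5.85 = -0.95 points.
Okun's law (growth form): g_Y = g_Y* - β × Δu = 3.22 - 2.35 × (-0.95) = 3.22 + 2.2325 = 5.4525%.
Real GDP in the next year = 4472 × (1 + 5.4525/100) = 4472 × 1.054525 ≈ 4716 billion.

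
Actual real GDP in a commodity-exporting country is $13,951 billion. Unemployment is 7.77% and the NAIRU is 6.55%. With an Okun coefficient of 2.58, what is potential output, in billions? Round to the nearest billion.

Unemployment gap = 7.77 - 6.55 = 1.22 points, so output gap = -2.58 × 1.22 = -3.1476%.
Since Y = Y* × (1 + gap/100), Y* = 13951/0.968524 ≈ 14404 billion.

$14,404 billion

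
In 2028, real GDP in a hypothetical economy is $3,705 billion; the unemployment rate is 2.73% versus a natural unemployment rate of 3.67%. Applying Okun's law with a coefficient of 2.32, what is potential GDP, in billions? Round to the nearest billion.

Unemployment gap = 2.73 - 3.67 = -0.94 points, so output gap = -2.32 × (-0.94) = 2.1808%.
Since Y = Y* × (1 + gap/100), Y* = 3705/1.021808 ≈ 3626 billion.

$3,626 billion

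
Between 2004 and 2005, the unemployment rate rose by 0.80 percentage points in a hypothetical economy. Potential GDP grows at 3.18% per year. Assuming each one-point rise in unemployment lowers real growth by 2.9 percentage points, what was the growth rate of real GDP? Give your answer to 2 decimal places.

0.86%

Growth-rate Okun's law: g_Y = g_Y* - β × Δu.
g_Y = 3.18 - 2.9 × (0.80) = 3.18 - 2.32 = 0.86%, i.e. 0.86% to 2 d.p.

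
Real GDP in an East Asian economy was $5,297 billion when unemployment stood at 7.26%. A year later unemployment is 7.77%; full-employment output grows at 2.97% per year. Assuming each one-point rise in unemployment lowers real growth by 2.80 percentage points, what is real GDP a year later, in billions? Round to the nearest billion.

$5,379 billion

Δu = 7.77 - 7.26 = 0.51 points.
Okun's law (growth form): g_Y = g_Y* - β × Δu = 2.97 - 2.80 × (0.51) = 2.97 - 1.428 = 1.542%.
Real GDP in the next year = 5297 × (1 + 1.542/100) = 5297 × 1.01542 ≈ 5379 billion.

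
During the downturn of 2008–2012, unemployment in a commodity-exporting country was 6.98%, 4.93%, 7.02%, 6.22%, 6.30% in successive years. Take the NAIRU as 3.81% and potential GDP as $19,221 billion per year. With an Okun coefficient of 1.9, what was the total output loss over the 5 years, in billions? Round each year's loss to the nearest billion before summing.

$4,528 billion

Year 2008: gap = -1.9 × (6.98 - 3.81) = -6.023%, loss ≈ 19221 × 6.023/100 ≈ 1158.
Year 2009: gap = -1.9 × (4.93 - 3.81) = -2.128%, loss ≈ 19221 × 2.128/100 ≈ 409.
Year 2010: gap = -1.9 × (7.02 - 3.81) = -6.099%, loss ≈ 19221 × 6.099/100 ≈ 1172.
Year 2011: gap = -1.9 × (6.22 - 3.81) = -4.579%, loss ≈ 19221 × 4.579/100 ≈ 880.
Year 2012: gap = -1.9 × (6.3 - 3.81) = -4.731%, loss ≈ 19221 × 4.731/100 ≈ 909.
Total lost output = 1158 + 409 + 1172 + 880 + 909 = 4528 billion.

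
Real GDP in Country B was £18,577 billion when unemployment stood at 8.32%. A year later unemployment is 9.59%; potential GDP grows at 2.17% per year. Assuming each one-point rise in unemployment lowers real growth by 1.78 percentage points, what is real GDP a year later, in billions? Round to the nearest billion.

£18,560 billion

Δu = 9.59 - 8.32 = 1.27 points.
Okun's law (growth form): g_Y = g_Y* - β × Δu = 2.17 - 1.78 × (1.27) = 2.17 - 2.2606 = -0.0906%.
Real GDP in the next year = 18577 × (1 - 0.0906/100) = 18577 × 0.999094 ≈ 18560 billion.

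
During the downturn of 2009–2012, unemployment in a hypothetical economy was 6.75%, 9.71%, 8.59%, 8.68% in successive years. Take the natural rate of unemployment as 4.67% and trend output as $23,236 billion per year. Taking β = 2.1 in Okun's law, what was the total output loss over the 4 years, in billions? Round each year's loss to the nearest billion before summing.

Year 2009: gap = -2.1 × (6.75 - 4.67) = -4.368%, loss ≈ 23236 × 4.368/100 ≈ 1015.
Year 2010: gap = -2.1 × (9.71 - 4.67) = -10.584%, loss ≈ 23236 × 10.584/100 ≈ 2459.
Year 2011: gap = -2.1 × (8.59 - 4.67) = -8.232%, loss ≈ 23236 × 8.232/100 ≈ 1913.
Year 2012: gap = -2.1 × (8.68 - 4.67) = -8.421%, loss ≈ 23236 × 8.421/100 ≈ 1957.
Total lost output = 1015 + 2459 + 1913 + 1957 = 7344 billion.

$7,344 billion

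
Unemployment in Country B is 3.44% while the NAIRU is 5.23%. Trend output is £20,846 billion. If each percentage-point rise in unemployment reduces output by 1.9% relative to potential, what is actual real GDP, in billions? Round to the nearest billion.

Unemployment gap = 3.44 - 5.23 = -1.79 points, so the output gap is -1.9 × (-1.79) = 3.401%.
Actual GDP = 20846 × (1 + 3.401/100) = 20846 × 1.03401 ≈ 21555 billion.

£21,555 billion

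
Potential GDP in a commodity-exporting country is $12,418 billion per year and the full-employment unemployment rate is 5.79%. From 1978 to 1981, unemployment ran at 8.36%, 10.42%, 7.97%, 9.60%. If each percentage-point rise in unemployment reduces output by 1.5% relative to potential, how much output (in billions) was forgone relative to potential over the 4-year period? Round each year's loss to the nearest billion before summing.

$2,457 billion

Year 1978: gap = -1.5 × (8.36 - 5.79) = -3.855%, loss ≈ 12418 × 3.855/100 ≈ 479.
Year 1979: gap = -1.5 × (10.42 - 5.79) = -6.945%, loss ≈ 12418 × 6.945/100 ≈ 862.
Year 1980: gap = -1.5 × (7.97 - 5.79) = -3.27%, loss ≈ 12418 × 3.27/100 ≈ 406.
Year 1981: gap = -1.5 × (9.6 - 5.79) = -5.715%, loss ≈ 12418 × 5.715/100 ≈ 710.
Total lost output = 479 + 862 + 406 + 710 = 2457 billion.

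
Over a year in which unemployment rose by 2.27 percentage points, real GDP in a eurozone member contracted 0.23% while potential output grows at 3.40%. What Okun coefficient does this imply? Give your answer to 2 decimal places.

β ≈ 1.60

Growth form: g_Y = g_Y* - β × Δu, so β = (g_Y* - g_Y)/Δu.
β = (3.4 + 0.23)/2.27 = 3.63/2.27 = 1.60.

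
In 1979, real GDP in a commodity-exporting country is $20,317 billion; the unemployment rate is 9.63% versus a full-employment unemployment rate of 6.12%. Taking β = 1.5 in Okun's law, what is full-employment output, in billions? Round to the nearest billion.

$21,446 billion

Unemployment gap = 9.63 - 6.12 = 3.51 points, so output gap = -1.5 × 3.51 = -5.265%.
Since Y = Y* × (1 + gap/100), Y* = 20317/0.94735 ≈ 21446 billion.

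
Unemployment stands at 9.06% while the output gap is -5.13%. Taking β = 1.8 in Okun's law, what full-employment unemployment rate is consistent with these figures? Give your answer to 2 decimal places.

6.21%

From Okun's law, u - u* = -(output gap)/β = -(-5.13)/1.8 = 2.85 points.
So u* = 9.06 - 2.85 = 6.21%.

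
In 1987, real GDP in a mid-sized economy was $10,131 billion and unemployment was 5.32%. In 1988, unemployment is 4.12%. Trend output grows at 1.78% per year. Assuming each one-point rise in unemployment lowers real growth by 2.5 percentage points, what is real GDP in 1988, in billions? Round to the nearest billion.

Δu = 4.12 - 5.32 = -1.2 points.
Okun's law (growth form): g_Y = g_Y* - β × Δu = 1.78 - 2.5 × (-1.20) = 1.78 + 3 = 4.78%.
Real GDP in the next year = 10131 × (1 + 4.78/100) = 10131 × 1.0478 ≈ 10615 billion.

$10,615 billion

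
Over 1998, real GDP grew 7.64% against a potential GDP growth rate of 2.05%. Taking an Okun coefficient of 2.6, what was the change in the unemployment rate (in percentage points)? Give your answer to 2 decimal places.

Growth-rate Okun's law: g_Y = g_Y* - β × Δu, so Δu = (g_Y* - g_Y)/β.
Δu = (2.05 - 7.64)/2.6 = -5.59/2.6 = -2.15 percentage points.

-2.15 percentage points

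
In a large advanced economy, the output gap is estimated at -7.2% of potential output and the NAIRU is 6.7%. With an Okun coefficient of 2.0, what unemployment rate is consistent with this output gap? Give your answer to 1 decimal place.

10.3%

From Okun's law, u - u* = -(output gap)/β = -(-7.2)/2.0 = 3.6 points.
So u = 6.7 + 3.6 = 10.3%.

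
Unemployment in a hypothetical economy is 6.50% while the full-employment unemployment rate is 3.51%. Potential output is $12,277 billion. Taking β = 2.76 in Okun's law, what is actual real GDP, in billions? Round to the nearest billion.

$11,264 billion

Unemployment gap = 6.5 - 3.51 = 2.99 points, so the output gap is -2.76 × 2.99 = -8.2524%.
Actual GDP = 12277 × (1 - 8.2524/100) = 12277 × 0.917476 ≈ 11264 billion.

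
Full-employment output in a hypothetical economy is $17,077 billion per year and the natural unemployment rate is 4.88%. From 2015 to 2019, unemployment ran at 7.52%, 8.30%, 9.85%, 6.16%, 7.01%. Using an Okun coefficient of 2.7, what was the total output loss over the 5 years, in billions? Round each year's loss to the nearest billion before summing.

$6,658 billion

Year 2015: gap = -2.7 × (7.52 - 4.88) = -7.128%, loss ≈ 17077 × 7.128/100 ≈ 1217.
Year 2016: gap = -2.7 × (8.3 - 4.88) = -9.234%, loss ≈ 17077 × 9.234/100 ≈ 1577.
Year 2017: gap = -2.7 × (9.85 - 4.88) = -13.419%, loss ≈ 17077 × 13.419/100 ≈ 2292.
Year 2018: gap = -2.7 × (6.16 - 4.88) = -3.456%, loss ≈ 17077 × 3.456/100 ≈ 590.
Year 2019: gap = -2.7 × (7.01 - 4.88) = -5.751%, loss ≈ 17077 × 5.751/100 ≈ 982.
Total lost output = 1217 + 1577 + 2292 + 590 + 982 = 6658 billion.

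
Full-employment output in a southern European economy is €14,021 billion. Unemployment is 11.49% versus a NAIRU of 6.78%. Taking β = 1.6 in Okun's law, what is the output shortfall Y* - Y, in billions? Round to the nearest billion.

Output gap = -1.6 × (11.49 - 6.78) = -1.6 × 4.71 = -7.536%.
Actual GDP ≈ 14021 × 0.92464 ≈ 12964 billion, so the shortfall is 14021 - 12964 = 1057 billion.

€1,057 billion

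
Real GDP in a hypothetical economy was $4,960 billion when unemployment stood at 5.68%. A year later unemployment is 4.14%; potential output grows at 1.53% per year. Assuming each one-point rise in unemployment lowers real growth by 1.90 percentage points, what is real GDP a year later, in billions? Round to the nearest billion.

$5,181 billion

Δu = 4.14 - 5.68 = -1.54 points.
Okun's law (growth form): g_Y = g_Y* - β × Δu = 1.53 - 1.90 × (-1.54) = 1.53 + 2.926 = 4.456%.
Real GDP in the next year = 4960 × (1 + 4.456/100) = 4960 × 1.04456 ≈ 5181 billion.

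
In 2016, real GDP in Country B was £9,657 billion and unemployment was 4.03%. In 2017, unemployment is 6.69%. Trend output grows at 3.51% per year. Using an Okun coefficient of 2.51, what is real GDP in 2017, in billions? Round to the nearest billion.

Δu = 6.69 - 4.03 = 2.66 points.
Okun's law (growth form): g_Y = g_Y* - β × Δu = 3.51 - 2.51 × (2.66) = 3.51 - 6.6766 = -3.1666%.
Real GDP in the next year = 9657 × (1 - 3.1666/100) = 9657 × 0.968334 ≈ 9351 billion.

£9,351 billion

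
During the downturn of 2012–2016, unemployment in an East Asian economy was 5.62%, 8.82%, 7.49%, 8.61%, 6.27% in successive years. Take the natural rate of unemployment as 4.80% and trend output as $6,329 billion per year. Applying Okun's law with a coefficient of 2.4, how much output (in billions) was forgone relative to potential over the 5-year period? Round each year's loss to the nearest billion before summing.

$1,947 billion

Year 2012: gap = -2.4 × (5.62 - 4.8) = -1.968%, loss ≈ 6329 × 1.968/100 ≈ 125.
Year 2013: gap = -2.4 × (8.82 - 4.8) = -9.648%, loss ≈ 6329 × 9.648/100 ≈ 611.
Year 2014: gap = -2.4 × (7.49 - 4.8) = -6.456%, loss ≈ 6329 × 6.456/100 ≈ 409.
Year 2015: gap = -2.4 × (8.61 - 4.8) = -9.144%, loss ≈ 6329 × 9.144/100 ≈ 579.
Year 2016: gap = -2.4 × (6.27 - 4.8) = -3.528%, loss ≈ 6329 × 3.528/100 ≈ 223.
Total lost output = 125 + 611 + 409 + 579 + 223 = 1947 billion.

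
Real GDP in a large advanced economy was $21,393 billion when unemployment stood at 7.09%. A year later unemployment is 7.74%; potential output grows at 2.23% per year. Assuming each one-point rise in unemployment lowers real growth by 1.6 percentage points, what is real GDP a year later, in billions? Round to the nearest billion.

$21,648 billion

Δu = 7.74 - 7.09 = 0.65 points.
Okun's law (growth form): g_Y = g_Y* - β × Δu = 2.23 - 1.6 × (0.65) = 2.23 - 1.04 = 1.19%.
Real GDP in the next year = 21393 × (1 + 1.19/100) = 21393 × 1.0119 ≈ 21648 billion.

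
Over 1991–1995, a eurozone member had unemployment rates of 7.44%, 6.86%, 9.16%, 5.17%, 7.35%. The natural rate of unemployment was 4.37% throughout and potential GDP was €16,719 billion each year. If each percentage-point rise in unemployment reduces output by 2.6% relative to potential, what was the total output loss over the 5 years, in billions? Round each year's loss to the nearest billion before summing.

€6,142 billion

Year 1991: gap = -2.6 × (7.44 - 4.37) = -7.982%, loss ≈ 16719 × 7.982/100 ≈ 1335.
Year 1992: gap = -2.6 × (6.86 - 4.37) = -6.474%, loss ≈ 16719 × 6.474/100 ≈ 1082.
Year 1993: gap = -2.6 × (9.16 - 4.37) = -12.454%, loss ≈ 16719 × 12.454/100 ≈ 2082.
Year 1994: gap = -2.6 × (5.17 - 4.37) = -2.08%, loss ≈ 16719 × 2.08/100 ≈ 348.
Year 1995: gap = -2.6 × (7.35 - 4.37) = -7.748%, loss ≈ 16719 × 7.748/100 ≈ 1295.
Total lost output = 1335 + 1082 + 2082 + 348 + 1295 = 6142 billion.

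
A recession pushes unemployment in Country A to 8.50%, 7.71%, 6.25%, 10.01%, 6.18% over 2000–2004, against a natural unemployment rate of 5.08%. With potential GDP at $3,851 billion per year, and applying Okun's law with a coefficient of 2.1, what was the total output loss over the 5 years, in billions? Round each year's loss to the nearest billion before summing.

Year 2000: gap = -2.1 × (8.5 - 5.08) = -7.182%, loss ≈ 3851 × 7.182/100 ≈ 277.
Year 2001: gap = -2.1 × (7.71 - 5.08) = -5.523%, loss ≈ 3851 × 5.523/100 ≈ 213.
Year 2002: gap = -2.1 × (6.25 - 5.08) = -2.457%, loss ≈ 3851 × 2.457/100 ≈ 95.
Year 2003: gap = -2.1 × (10.01 - 5.08) = -10.353%, loss ≈ 3851 × 10.353/100 ≈ 399.
Year 2004: gap = -2.1 × (6.18 - 5.08) = -2.31%, loss ≈ 3851 × 2.31/100 ≈ 89.
Total lost output = 277 + 213 + 95 + 399 + 89 = 1073 billion.

$1,073 billion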